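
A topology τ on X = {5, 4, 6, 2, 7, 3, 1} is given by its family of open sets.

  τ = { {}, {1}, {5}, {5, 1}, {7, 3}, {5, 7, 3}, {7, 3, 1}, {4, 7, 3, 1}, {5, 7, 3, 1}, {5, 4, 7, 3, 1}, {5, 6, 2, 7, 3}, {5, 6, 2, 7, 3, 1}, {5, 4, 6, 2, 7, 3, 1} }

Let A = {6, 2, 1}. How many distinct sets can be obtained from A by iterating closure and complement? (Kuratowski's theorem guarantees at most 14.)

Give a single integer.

X∖A={5, 4, 7, 3}, int(X∖A)={5, 7, 3}, hence cl(A)={4, 6, 2, 1}
Orbit (k=closure, c=complement):
  1. A     = {6, 2, 1}
  2. kA    = {4, 6, 2, 1}
  3. cA    = {5, 4, 7, 3}
  4. ckA   = {5, 7, 3}
  5. kcA   = {5, 4, 6, 2, 7, 3}
  6. ckcA  = {1}
  7. kckcA = {4, 1}
  8. ckckcA = {5, 6, 2, 7, 3}
(closed under both — stop)

8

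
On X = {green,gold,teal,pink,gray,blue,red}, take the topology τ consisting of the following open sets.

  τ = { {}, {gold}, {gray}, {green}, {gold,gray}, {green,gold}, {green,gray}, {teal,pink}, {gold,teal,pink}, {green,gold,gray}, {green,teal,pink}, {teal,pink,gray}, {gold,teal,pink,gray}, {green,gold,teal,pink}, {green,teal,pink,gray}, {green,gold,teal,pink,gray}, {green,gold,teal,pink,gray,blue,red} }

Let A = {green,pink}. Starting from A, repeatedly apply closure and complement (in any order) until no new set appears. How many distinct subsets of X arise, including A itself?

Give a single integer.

cl via duality: int({gold,teal,gray,blue,red}) = {gold,gray}, so X∖{gold,gray} = {green,teal,pink,blue,red}
Write k for closure, c for complement:
  1. A     = {green,pink}
  2. kA    = {green,teal,pink,blue,red}
  3. cA    = {gold,teal,gray,blue,red}
  4. ckA   = {gold,gray}
  5. kcA   = {gold,teal,pink,gray,blue,red}
  6. kckA  = {gold,gray,blue,red}
  7. ckcA  = {green}
  8. ckckA = {green,teal,pink}
  9. kckcA = {green,blue,red}
  10. ckckcA = {gold,teal,pink,gray}
applying k or c yields no new set

10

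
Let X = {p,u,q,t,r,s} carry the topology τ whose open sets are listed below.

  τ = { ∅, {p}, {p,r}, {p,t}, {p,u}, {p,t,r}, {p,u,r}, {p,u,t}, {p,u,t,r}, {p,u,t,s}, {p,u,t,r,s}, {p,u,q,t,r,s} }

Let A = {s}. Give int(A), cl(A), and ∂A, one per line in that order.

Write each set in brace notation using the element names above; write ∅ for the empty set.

opens ⊆ A: ∅; union → int = ∅
complement {p,u,q,t,r}; its interior {p,u,t,r}; cl(A) = X∖{p,u,t,r} = {q,s}
boundary = {q,s} ∖ ∅ = {q,s}

int(A) = ∅
cl(A)  = {q,s}
∂A     = {q,s}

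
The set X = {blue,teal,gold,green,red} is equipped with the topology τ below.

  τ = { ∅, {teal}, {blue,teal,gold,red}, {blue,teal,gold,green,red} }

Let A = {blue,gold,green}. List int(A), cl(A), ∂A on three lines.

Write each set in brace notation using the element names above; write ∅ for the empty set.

int(A) = ∅
cl(A)  = {blue,gold,green,red}
∂A     = {blue,gold,green,red}

U open, U⊆A: ∅. int(A) = ⋃ = ∅
X∖A={teal,red}, int(X∖A)={teal}, hence cl(A)={blue,gold,green,red}
∂A: remove int from cl → {blue,gold,green,red}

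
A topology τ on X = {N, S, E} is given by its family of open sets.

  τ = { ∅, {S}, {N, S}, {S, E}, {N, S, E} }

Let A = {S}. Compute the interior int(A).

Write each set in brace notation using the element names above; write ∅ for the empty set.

interior: largest open inside A is {S} (from ∅, {S})

{S}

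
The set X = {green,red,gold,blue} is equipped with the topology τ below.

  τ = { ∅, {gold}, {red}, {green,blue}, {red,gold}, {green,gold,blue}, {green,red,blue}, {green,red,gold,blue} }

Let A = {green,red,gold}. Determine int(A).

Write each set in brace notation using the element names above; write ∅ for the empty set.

open subsets of A: ∅, {red}, {gold}, {red,gold}; so int(A) = {red,gold}

{red,gold}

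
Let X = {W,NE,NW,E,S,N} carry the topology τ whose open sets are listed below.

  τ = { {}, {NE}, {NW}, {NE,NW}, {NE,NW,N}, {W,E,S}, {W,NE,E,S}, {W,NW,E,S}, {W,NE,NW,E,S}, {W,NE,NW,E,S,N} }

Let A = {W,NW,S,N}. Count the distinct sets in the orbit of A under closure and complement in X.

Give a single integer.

complement {NE,E}; its interior {NE}; cl(A) = X∖{NE} = {W,NW,E,S,N}
With k = closure, c = complement:
  1. A     = {W,NW,S,N}
  2. kA    = {W,NW,E,S,N}
  3. cA    = {NE,E}
  4. ckA   = {NE}
  5. kcA   = {W,NE,E,S,N}
  6. kckA  = {NE,N}
  7. ckcA  = {NW}
  8. ckckA = {W,NW,E,S}
  9. kckcA = {NW,N}
  10. ckckcA = {W,NE,E,S}
k, c of each give nothing new

10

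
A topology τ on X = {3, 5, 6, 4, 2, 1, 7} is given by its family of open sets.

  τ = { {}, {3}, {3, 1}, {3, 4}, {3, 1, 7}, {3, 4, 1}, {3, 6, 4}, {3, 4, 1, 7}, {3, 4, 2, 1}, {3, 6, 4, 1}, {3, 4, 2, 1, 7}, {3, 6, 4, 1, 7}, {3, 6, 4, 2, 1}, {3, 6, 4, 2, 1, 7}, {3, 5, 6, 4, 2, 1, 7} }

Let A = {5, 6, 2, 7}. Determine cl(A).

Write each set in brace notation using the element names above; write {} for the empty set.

X∖A={3, 4, 1}, int(X∖A)={3, 4, 1}, hence cl(A)={5, 6, 2, 7}

{5, 6, 2, 7}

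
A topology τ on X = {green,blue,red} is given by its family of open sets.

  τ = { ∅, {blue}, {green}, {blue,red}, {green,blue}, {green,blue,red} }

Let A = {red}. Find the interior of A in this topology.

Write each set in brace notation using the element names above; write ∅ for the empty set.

∅

open subsets of A: ∅; so int(A) = ∅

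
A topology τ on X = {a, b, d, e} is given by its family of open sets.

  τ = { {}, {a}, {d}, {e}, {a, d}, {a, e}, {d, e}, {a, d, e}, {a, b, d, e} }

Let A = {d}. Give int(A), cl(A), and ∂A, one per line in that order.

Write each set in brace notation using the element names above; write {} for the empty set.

opens ⊆ A: {}, {d}; union → int = {d}
complement {a, b, e}; its interior {a, e}; cl(A) = X∖{a, e} = {b, d}
boundary = {b, d} ∖ {d} = {b}

int(A) = {d}
cl(A)  = {b, d}
∂A     = {b}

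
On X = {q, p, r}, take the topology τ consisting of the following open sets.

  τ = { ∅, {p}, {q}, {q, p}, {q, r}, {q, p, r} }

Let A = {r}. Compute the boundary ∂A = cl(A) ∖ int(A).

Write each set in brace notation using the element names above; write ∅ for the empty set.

{r}

open subsets of A: ∅; so int(A) = ∅
closure: X∖int(X∖A) = X∖{q, p} = {r}
∂A = {r} minus ∅ = {r}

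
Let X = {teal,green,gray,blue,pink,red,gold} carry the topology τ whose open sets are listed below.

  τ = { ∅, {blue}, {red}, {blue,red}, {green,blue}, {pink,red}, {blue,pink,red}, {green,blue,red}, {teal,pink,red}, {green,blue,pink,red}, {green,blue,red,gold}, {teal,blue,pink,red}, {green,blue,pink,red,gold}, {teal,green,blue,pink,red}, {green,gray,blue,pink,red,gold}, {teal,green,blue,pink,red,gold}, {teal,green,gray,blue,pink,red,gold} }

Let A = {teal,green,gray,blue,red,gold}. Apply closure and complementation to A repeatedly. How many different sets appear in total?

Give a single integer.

6

cl via duality: int({pink}) = ∅, so X∖∅ = {teal,green,gray,blue,pink,red,gold}
Write k for closure, c for complement:
  1. A     = {teal,green,gray,blue,red,gold}
  2. kA    = {teal,green,gray,blue,pink,red,gold}
  3. cA    = {pink}
  4. ckA   = ∅
  5. kcA   = {teal,gray,pink}
  6. ckcA  = {green,blue,red,gold}
applying k or c yields no new set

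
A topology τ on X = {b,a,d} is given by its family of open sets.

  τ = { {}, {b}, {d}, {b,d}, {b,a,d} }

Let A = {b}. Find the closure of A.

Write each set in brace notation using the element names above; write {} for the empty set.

{b,a}

closure: X∖int(X∖A) = X∖{d} = {b,a}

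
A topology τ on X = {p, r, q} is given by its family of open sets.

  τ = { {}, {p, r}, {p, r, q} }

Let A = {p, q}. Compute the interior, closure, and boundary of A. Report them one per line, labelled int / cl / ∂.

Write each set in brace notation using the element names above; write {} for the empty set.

int(A) = {}
cl(A)  = {p, r, q}
∂A     = {p, r, q}

interior: largest open inside A is {} (from {})
cl via duality: int({r}) = {}, so X∖{} = {p, r, q}
cl∖int = {p, r, q}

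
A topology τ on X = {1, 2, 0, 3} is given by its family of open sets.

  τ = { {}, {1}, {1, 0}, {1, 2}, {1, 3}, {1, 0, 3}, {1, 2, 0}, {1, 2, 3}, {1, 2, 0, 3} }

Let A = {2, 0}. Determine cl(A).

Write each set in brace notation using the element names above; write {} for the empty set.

complement {1, 3}; its interior {1, 3}; cl(A) = X∖{1, 3} = {2, 0}

{2, 0}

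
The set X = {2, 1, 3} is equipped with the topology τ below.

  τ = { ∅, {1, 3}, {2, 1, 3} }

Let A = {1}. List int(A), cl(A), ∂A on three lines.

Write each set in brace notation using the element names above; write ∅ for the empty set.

int(A) = ∅
cl(A)  = {2, 1, 3}
∂A     = {2, 1, 3}

opens ⊆ A: ∅; union → int = ∅
complement {2, 3}; its interior ∅; cl(A) = X∖∅ = {2, 1, 3}
boundary = {2, 1, 3} ∖ ∅ = {2, 1, 3}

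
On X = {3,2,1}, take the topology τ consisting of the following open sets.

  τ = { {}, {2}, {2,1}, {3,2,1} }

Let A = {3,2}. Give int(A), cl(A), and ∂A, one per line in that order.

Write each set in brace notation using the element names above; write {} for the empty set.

interior: largest open inside A is {2} (from {}, {2})
cl via duality: int({1}) = {}, so X∖{} = {3,2,1}
cl∖int = {3,1}

int(A) = {2}
cl(A)  = {3,2,1}
∂A     = {3,1}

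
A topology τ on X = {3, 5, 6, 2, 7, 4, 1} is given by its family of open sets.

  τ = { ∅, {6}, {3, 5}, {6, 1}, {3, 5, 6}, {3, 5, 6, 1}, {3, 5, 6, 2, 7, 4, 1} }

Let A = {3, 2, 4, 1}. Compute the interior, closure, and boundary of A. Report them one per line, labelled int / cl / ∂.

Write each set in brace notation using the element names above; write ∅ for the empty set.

opens ⊆ A: ∅; union → int = ∅
complement {5, 6, 7}; its interior {6}; cl(A) = X∖{6} = {3, 5, 2, 7, 4, 1}
boundary = {3, 5, 2, 7, 4, 1} ∖ ∅ = {3, 5, 2, 7, 4, 1}

int(A) = ∅
cl(A)  = {3, 5, 2, 7, 4, 1}
∂A     = {3, 5, 2, 7, 4, 1}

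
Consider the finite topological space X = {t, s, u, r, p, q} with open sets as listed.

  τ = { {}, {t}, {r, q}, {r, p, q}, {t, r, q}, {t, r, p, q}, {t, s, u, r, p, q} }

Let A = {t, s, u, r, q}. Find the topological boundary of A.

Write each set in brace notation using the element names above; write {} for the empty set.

{s, u, p}

U open, U⊆A: {}, {t}, {r, q}, {t, r, q}. int(A) = ⋃ = {t, r, q}
X∖A={p}, int(X∖A)={}, hence cl(A)={t, s, u, r, p, q}
∂A: remove int from cl → {s, u, p}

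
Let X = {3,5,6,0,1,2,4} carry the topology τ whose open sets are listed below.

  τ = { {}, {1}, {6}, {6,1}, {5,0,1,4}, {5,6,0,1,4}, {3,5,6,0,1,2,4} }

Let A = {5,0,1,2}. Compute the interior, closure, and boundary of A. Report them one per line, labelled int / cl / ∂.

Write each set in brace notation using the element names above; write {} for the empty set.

U open, U⊆A: {}, {1}. int(A) = ⋃ = {1}
X∖A={3,6,4}, int(X∖A)={6}, hence cl(A)={3,5,0,1,2,4}
∂A: remove int from cl → {3,5,0,2,4}

int(A) = {1}
cl(A)  = {3,5,0,1,2,4}
∂A     = {3,5,0,2,4}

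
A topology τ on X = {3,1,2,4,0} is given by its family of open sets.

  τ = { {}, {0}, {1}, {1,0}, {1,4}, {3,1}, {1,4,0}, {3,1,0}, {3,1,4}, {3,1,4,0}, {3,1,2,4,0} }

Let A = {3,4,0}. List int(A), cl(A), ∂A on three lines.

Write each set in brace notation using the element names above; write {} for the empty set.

int(A) = {0}
cl(A)  = {3,2,4,0}
∂A     = {3,2,4}

open subsets of A: {}, {0}; so int(A) = {0}
closure: X∖int(X∖A) = X∖{1} = {3,2,4,0}
∂A = {3,2,4,0} minus {0} = {3,2,4}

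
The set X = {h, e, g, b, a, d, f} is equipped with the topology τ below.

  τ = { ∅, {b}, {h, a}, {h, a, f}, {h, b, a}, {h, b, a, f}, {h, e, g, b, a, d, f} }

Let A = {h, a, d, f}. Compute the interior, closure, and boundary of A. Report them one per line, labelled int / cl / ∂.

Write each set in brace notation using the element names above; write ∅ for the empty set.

int(A) = {h, a, f}
cl(A)  = {h, e, g, a, d, f}
∂A     = {e, g, d}

open subsets of A: ∅, {h, a}, {h, a, f}; so int(A) = {h, a, f}
closure: X∖int(X∖A) = X∖{b} = {h, e, g, a, d, f}
∂A = {h, e, g, a, d, f} minus {h, a, f} = {e, g, d}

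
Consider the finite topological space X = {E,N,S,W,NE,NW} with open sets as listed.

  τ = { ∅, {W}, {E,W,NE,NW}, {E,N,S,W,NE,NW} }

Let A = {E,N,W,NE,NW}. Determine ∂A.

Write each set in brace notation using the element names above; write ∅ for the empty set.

{N,S}

open subsets of A: ∅, {W}, {E,W,NE,NW}; so int(A) = {E,W,NE,NW}
closure: X∖int(X∖A) = X∖∅ = {E,N,S,W,NE,NW}
∂A = {E,N,S,W,NE,NW} minus {E,W,NE,NW} = {N,S}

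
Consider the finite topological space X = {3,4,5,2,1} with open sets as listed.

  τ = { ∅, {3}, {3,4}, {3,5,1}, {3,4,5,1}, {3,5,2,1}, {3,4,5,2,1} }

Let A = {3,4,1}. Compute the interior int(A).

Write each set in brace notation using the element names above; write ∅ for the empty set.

U open, U⊆A: ∅, {3}, {3,4}. int(A) = ⋃ = {3,4}

{3,4}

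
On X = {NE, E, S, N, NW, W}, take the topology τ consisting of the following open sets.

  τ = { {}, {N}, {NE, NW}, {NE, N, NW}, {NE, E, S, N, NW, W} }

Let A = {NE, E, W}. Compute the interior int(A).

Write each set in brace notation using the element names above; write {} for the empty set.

{}

interior: largest open inside A is {} (from {})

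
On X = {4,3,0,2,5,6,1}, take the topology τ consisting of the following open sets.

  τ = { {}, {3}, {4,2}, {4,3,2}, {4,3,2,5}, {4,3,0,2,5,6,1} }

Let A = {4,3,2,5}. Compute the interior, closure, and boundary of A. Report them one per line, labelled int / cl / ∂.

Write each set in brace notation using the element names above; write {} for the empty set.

int(A) = {4,3,2,5}
cl(A)  = {4,3,0,2,5,6,1}
∂A     = {0,6,1}

opens ⊆ A: {}, {3}, {4,2}, {4,3,2}, {4,3,2,5}; union → int = {4,3,2,5}
complement {0,6,1}; its interior {}; cl(A) = X∖{} = {4,3,0,2,5,6,1}
boundary = {4,3,0,2,5,6,1} ∖ {4,3,2,5} = {0,6,1}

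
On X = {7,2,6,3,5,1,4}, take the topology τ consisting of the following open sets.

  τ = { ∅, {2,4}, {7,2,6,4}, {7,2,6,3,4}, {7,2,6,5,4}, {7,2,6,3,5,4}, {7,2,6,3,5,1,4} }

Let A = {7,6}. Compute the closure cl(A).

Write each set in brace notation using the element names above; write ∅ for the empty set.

complement {2,3,5,1,4}; its interior {2,4}; cl(A) = X∖{2,4} = {7,6,3,5,1}

{7,6,3,5,1}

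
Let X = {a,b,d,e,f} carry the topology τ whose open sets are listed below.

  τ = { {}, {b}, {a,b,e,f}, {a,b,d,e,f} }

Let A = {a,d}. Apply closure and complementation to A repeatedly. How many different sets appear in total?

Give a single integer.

closure: X∖int(X∖A) = X∖{b} = {a,d,e,f}
Let k=closure and c=complement:
  1. A     = {a,d}
  2. kA    = {a,d,e,f}
  3. cA    = {b,e,f}
  4. ckA   = {b}
  5. kcA   = {a,b,d,e,f}
  6. ckcA  = {}
— saturated at 6

6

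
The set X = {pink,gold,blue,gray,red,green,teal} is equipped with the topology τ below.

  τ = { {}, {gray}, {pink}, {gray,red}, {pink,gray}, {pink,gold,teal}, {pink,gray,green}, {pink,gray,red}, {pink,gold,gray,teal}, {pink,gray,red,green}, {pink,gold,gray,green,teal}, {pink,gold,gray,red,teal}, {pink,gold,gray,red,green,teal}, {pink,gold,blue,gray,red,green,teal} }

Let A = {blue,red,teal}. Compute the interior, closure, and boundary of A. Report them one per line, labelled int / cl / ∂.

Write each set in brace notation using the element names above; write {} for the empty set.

int(A) = {}
cl(A)  = {gold,blue,red,teal}
∂A     = {gold,blue,red,teal}

U open, U⊆A: {}. int(A) = ⋃ = {}
X∖A={pink,gold,gray,green}, int(X∖A)={pink,gray,green}, hence cl(A)={gold,blue,red,teal}
∂A: remove int from cl → {gold,blue,red,teal}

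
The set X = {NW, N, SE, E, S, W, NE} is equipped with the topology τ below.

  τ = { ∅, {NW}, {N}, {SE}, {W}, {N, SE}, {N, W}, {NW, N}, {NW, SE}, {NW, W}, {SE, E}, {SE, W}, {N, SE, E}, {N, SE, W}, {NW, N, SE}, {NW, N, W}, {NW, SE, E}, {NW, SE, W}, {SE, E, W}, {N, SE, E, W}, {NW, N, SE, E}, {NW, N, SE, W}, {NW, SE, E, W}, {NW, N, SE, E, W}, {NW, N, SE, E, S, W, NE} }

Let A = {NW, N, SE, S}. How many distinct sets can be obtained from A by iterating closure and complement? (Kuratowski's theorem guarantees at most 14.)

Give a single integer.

complement {E, W, NE}; its interior {W}; cl(A) = X∖{W} = {NW, N, SE, E, S, NE}
With k = closure, c = complement:
  1. A     = {NW, N, SE, S}
  2. kA    = {NW, N, SE, E, S, NE}
  3. cA    = {E, W, NE}
  4. ckA   = {W}
  5. kcA   = {E, S, W, NE}
  6. kckA  = {S, W, NE}
  7. ckcA  = {NW, N, SE}
  8. ckckA = {NW, N, SE, E}
k, c of each give nothing new

8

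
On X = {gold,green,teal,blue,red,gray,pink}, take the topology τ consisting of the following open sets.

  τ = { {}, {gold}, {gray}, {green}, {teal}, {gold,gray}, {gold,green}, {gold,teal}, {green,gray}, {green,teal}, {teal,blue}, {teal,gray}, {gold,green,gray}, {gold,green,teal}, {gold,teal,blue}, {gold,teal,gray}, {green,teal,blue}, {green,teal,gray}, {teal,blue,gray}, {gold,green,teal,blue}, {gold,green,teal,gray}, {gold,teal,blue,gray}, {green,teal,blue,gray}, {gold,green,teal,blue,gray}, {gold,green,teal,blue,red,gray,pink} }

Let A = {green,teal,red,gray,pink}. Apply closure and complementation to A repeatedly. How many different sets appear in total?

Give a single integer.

8

cl via duality: int({gold,blue}) = {gold}, so X∖{gold} = {green,teal,blue,red,gray,pink}
Write k for closure, c for complement:
  1. A     = {green,teal,red,gray,pink}
  2. kA    = {green,teal,blue,red,gray,pink}
  3. cA    = {gold,blue}
  4. ckA   = {gold}
  5. kcA   = {gold,blue,red,pink}
  6. kckA  = {gold,red,pink}
  7. ckcA  = {green,teal,gray}
  8. ckckA = {green,teal,blue,gray}
applying k or c yields no new set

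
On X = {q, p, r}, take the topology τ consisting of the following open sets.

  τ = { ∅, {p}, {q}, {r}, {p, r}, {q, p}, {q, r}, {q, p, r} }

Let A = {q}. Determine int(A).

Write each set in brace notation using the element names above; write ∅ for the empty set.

interior: largest open inside A is {q} (from ∅, {q})

{q}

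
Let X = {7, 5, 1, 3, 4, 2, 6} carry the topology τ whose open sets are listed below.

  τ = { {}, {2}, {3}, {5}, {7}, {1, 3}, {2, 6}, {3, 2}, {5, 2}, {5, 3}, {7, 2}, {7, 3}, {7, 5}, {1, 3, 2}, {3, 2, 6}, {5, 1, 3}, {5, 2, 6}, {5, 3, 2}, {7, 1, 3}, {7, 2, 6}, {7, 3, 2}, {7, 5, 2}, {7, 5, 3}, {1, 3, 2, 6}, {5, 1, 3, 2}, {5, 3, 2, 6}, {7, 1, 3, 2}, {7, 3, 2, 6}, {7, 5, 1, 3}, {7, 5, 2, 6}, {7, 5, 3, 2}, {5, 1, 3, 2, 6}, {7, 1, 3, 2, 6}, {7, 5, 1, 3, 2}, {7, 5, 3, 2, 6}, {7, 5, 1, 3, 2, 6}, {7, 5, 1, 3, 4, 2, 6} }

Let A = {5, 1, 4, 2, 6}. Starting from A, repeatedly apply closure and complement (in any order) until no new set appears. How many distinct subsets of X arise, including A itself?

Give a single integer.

6

closure: X∖int(X∖A) = X∖{7, 3} = {5, 1, 4, 2, 6}
Let k=closure and c=complement:
  1. A     = {5, 1, 4, 2, 6}
  2. cA    = {7, 3}
  3. kcA   = {7, 1, 3, 4}
  4. ckcA  = {5, 2, 6}
  5. kckcA = {5, 4, 2, 6}
  6. ckckcA = {7, 1, 3}
— saturated at 6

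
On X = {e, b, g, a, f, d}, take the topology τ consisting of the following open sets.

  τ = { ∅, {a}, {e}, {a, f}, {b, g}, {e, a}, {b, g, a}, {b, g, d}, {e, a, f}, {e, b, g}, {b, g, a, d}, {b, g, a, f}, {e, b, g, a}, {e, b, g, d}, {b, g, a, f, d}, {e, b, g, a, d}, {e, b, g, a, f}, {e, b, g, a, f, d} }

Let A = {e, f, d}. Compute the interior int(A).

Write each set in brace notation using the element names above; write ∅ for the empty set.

U open, U⊆A: ∅, {e}. int(A) = ⋃ = {e}

{e}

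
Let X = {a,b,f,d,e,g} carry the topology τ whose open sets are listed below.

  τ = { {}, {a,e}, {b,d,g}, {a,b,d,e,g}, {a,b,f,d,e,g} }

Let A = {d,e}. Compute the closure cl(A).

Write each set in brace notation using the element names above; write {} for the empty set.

{a,b,f,d,e,g}

closure: X∖int(X∖A) = X∖{} = {a,b,f,d,e,g}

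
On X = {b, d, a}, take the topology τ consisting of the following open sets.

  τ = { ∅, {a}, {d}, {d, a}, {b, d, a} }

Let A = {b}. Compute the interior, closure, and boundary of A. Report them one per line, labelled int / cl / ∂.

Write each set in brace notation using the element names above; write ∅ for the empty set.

U open, U⊆A: ∅. int(A) = ⋃ = ∅
X∖A={d, a}, int(X∖A)={d, a}, hence cl(A)={b}
∂A: remove int from cl → {b}

int(A) = ∅
cl(A)  = {b}
∂A     = {b}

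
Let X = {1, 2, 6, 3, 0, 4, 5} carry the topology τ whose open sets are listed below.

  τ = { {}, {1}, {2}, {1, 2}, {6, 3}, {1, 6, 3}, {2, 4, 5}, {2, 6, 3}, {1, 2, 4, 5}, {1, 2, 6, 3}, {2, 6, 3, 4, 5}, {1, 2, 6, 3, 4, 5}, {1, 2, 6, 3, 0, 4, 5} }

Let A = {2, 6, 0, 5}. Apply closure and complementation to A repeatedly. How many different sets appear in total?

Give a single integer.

cl via duality: int({1, 3, 4}) = {1}, so X∖{1} = {2, 6, 3, 0, 4, 5}
Write k for closure, c for complement:
  1. A     = {2, 6, 0, 5}
  2. kA    = {2, 6, 3, 0, 4, 5}
  3. cA    = {1, 3, 4}
  4. ckA   = {1}
  5. kcA   = {1, 6, 3, 0, 4, 5}
  6. kckA  = {1, 0}
  7. ckcA  = {2}
  8. ckckA = {2, 6, 3, 4, 5}
  9. kckcA = {2, 0, 4, 5}
  10. ckckcA = {1, 6, 3}
  11. kckckcA = {1, 6, 3, 0}
  12. ckckckcA = {2, 4, 5}
applying k or c yields no new set

12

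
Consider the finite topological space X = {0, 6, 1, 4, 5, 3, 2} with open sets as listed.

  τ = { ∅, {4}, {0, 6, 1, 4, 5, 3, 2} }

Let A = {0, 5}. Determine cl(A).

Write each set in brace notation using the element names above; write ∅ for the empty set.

X∖A={6, 1, 4, 3, 2}, int(X∖A)={4}, hence cl(A)={0, 6, 1, 5, 3, 2}

{0, 6, 1, 5, 3, 2}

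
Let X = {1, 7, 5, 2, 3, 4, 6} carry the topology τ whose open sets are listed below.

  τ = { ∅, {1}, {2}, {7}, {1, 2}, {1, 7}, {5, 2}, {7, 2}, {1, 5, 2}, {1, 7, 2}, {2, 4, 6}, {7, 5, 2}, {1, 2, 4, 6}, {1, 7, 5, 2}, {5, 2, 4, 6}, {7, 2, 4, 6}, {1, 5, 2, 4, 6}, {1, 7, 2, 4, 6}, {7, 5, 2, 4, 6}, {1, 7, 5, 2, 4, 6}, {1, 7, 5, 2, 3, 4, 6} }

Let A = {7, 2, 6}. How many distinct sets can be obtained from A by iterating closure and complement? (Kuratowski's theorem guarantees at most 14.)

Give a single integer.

8

X∖A={1, 5, 3, 4}, int(X∖A)={1}, hence cl(A)={7, 5, 2, 3, 4, 6}
Orbit (k=closure, c=complement):
  1. A     = {7, 2, 6}
  2. kA    = {7, 5, 2, 3, 4, 6}
  3. cA    = {1, 5, 3, 4}
  4. ckA   = {1}
  5. kcA   = {1, 5, 3, 4, 6}
  6. kckA  = {1, 3}
  7. ckcA  = {7, 2}
  8. ckckA = {7, 5, 2, 4, 6}
(closed under both — stop)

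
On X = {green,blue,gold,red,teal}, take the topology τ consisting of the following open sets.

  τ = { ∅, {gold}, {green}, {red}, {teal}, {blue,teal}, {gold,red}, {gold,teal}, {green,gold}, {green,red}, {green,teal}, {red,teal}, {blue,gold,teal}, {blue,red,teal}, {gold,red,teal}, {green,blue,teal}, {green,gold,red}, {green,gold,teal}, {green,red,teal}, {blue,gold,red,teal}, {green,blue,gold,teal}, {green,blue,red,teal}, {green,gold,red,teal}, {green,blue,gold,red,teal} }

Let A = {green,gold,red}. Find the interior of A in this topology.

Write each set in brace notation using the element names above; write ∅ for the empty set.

{green,gold,red}

U open, U⊆A: ∅, {gold}, {green}, {red}, {green,gold}, {gold,red}, {green,red}, {green,gold,red}. int(A) = ⋃ = {green,gold,red}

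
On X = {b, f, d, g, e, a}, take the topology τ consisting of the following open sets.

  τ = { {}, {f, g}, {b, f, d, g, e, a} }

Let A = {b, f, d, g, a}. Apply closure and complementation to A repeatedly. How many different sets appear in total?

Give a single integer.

6

cl via duality: int({e}) = {}, so X∖{} = {b, f, d, g, e, a}
Write k for closure, c for complement:
  1. A     = {b, f, d, g, a}
  2. kA    = {b, f, d, g, e, a}
  3. cA    = {e}
  4. ckA   = {}
  5. kcA   = {b, d, e, a}
  6. ckcA  = {f, g}
applying k or c yields no new set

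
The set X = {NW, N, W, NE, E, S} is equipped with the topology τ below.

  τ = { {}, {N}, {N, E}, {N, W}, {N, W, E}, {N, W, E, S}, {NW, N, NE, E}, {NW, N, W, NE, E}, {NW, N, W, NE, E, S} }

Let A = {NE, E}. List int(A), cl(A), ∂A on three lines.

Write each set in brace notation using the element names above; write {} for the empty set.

int(A) = {}
cl(A)  = {NW, NE, E, S}
∂A     = {NW, NE, E, S}

open subsets of A: {}; so int(A) = {}
closure: X∖int(X∖A) = X∖{N, W} = {NW, NE, E, S}
∂A = {NW, NE, E, S} minus {} = {NW, NE, E, S}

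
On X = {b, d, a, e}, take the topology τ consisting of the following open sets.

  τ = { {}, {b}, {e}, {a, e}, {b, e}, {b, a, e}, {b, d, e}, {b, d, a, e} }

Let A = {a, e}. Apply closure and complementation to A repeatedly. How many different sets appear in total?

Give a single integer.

4

closure: X∖int(X∖A) = X∖{b} = {d, a, e}
Let k=closure and c=complement:
  1. A     = {a, e}
  2. kA    = {d, a, e}
  3. cA    = {b, d}
  4. ckA   = {b}
— saturated at 4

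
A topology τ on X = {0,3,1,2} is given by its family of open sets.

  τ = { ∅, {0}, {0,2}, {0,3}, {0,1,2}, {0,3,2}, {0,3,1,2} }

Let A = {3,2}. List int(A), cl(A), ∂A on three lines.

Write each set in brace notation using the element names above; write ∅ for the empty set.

int(A) = ∅
cl(A)  = {3,1,2}
∂A     = {3,1,2}

interior: largest open inside A is ∅ (from ∅)
cl via duality: int({0,1}) = {0}, so X∖{0} = {3,1,2}
cl∖int = {3,1,2}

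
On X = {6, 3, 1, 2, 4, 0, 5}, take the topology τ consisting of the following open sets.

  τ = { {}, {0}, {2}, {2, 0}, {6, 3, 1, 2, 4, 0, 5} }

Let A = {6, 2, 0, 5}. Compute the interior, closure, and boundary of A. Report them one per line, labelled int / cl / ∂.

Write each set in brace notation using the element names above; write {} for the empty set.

int(A) = {2, 0}
cl(A)  = {6, 3, 1, 2, 4, 0, 5}
∂A     = {6, 3, 1, 4, 5}

U open, U⊆A: {}, {2}, {0}, {2, 0}. int(A) = ⋃ = {2, 0}
X∖A={3, 1, 4}, int(X∖A)={}, hence cl(A)={6, 3, 1, 2, 4, 0, 5}
∂A: remove int from cl → {6, 3, 1, 4, 5}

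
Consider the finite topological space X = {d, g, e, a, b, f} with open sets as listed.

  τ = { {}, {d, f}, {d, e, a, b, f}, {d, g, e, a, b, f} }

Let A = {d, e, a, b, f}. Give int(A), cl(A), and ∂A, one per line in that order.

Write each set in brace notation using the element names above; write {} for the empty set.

opens ⊆ A: {}, {d, f}, {d, e, a, b, f}; union → int = {d, e, a, b, f}
complement {g}; its interior {}; cl(A) = X∖{} = {d, g, e, a, b, f}
boundary = {d, g, e, a, b, f} ∖ {d, e, a, b, f} = {g}

int(A) = {d, e, a, b, f}
cl(A)  = {d, g, e, a, b, f}
∂A     = {g}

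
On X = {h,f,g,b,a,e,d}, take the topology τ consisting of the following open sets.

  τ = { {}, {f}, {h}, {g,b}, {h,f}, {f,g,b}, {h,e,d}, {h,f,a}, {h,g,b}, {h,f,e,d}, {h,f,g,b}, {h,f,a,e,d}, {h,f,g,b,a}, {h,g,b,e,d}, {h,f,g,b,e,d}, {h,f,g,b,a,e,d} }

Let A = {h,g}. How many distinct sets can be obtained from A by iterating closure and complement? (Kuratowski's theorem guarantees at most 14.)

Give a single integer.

12

X∖A={f,b,a,e,d}, int(X∖A)={f}, hence cl(A)={h,g,b,a,e,d}
Orbit (k=closure, c=complement):
  1. A     = {h,g}
  2. kA    = {h,g,b,a,e,d}
  3. cA    = {f,b,a,e,d}
  4. ckA   = {f}
  5. kcA   = {f,g,b,a,e,d}
  6. kckA  = {f,a}
  7. ckcA  = {h}
  8. ckckA = {h,g,b,e,d}
  9. kckcA = {h,a,e,d}
  10. ckckcA = {f,g,b}
  11. kckckcA = {f,g,b,a}
  12. ckckckcA = {h,e,d}
(closed under both — stop)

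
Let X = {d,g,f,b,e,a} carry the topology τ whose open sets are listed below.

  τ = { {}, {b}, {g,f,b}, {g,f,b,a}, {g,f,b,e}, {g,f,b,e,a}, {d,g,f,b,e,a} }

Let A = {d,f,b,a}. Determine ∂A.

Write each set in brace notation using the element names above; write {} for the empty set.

open subsets of A: {}, {b}; so int(A) = {b}
closure: X∖int(X∖A) = X∖{} = {d,g,f,b,e,a}
∂A = {d,g,f,b,e,a} minus {b} = {d,g,f,e,a}

{d,g,f,e,a}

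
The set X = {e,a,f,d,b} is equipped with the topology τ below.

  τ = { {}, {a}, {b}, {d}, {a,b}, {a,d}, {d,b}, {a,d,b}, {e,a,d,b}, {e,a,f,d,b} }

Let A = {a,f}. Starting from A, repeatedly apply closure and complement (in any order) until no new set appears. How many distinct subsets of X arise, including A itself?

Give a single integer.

cl via duality: int({e,d,b}) = {d,b}, so X∖{d,b} = {e,a,f}
Write k for closure, c for complement:
  1. A     = {a,f}
  2. kA    = {e,a,f}
  3. cA    = {e,d,b}
  4. ckA   = {d,b}
  5. kcA   = {e,f,d,b}
  6. ckcA  = {a}
applying k or c yields no new set

6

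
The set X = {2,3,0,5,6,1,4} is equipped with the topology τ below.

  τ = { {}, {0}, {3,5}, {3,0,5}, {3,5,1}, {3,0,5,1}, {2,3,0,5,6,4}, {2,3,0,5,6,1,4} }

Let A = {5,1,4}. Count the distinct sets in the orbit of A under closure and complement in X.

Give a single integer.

X∖A={2,3,0,6}, int(X∖A)={0}, hence cl(A)={2,3,5,6,1,4}
Orbit (k=closure, c=complement):
  1. A     = {5,1,4}
  2. kA    = {2,3,5,6,1,4}
  3. cA    = {2,3,0,6}
  4. ckA   = {0}
  5. kcA   = {2,3,0,5,6,1,4}
  6. kckA  = {2,0,6,4}
  7. ckcA  = {}
  8. ckckA = {3,5,1}
(closed under both — stop)

8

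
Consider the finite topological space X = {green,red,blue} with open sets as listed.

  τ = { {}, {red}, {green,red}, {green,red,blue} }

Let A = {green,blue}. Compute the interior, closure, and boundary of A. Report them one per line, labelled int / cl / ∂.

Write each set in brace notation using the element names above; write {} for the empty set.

int(A) = {}
cl(A)  = {green,blue}
∂A     = {green,blue}

interior: largest open inside A is {} (from {})
cl via duality: int({red}) = {red}, so X∖{red} = {green,blue}
cl∖int = {green,blue}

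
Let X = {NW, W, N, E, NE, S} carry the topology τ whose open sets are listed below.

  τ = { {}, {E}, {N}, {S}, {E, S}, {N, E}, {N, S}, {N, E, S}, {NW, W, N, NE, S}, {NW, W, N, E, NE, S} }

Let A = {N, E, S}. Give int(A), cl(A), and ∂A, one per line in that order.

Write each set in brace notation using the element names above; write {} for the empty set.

open subsets of A: {}, {S}, {N}, {E}, {N, S}, {E, S}, {N, E}, {N, E, S}; so int(A) = {N, E, S}
closure: X∖int(X∖A) = X∖{} = {NW, W, N, E, NE, S}
∂A = {NW, W, N, E, NE, S} minus {N, E, S} = {NW, W, NE}

int(A) = {N, E, S}
cl(A)  = {NW, W, N, E, NE, S}
∂A     = {NW, W, NE}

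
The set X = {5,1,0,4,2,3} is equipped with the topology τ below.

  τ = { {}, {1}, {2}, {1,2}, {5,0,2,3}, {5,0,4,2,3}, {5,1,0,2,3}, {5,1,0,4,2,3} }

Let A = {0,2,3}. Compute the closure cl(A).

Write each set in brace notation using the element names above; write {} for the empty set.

{5,0,4,2,3}

cl via duality: int({5,1,4}) = {1}, so X∖{1} = {5,0,4,2,3}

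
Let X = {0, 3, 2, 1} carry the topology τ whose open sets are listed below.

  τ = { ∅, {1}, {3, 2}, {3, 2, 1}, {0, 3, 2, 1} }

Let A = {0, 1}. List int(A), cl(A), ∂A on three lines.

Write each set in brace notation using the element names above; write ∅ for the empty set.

opens ⊆ A: ∅, {1}; union → int = {1}
complement {3, 2}; its interior {3, 2}; cl(A) = X∖{3, 2} = {0, 1}
boundary = {0, 1} ∖ {1} = {0}

int(A) = {1}
cl(A)  = {0, 1}
∂A     = {0}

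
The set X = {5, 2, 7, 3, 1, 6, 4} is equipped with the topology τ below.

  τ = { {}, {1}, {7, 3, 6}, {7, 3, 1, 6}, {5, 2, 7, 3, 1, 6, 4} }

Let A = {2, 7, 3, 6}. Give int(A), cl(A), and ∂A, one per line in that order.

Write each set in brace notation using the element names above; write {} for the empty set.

int(A) = {7, 3, 6}
cl(A)  = {5, 2, 7, 3, 6, 4}
∂A     = {5, 2, 4}

open subsets of A: {}, {7, 3, 6}; so int(A) = {7, 3, 6}
closure: X∖int(X∖A) = X∖{1} = {5, 2, 7, 3, 6, 4}
∂A = {5, 2, 7, 3, 6, 4} minus {7, 3, 6} = {5, 2, 4}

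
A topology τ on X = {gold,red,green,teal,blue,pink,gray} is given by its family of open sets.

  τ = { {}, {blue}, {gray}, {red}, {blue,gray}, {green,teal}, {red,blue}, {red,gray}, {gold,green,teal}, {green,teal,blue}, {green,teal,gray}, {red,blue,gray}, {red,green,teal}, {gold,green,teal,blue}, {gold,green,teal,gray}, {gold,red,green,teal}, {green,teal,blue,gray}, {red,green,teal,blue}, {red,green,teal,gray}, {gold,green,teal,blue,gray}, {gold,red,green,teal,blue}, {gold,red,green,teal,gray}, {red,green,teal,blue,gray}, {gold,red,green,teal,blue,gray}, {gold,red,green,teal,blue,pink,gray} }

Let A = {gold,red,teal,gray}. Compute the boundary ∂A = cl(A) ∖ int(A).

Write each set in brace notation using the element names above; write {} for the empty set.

{gold,green,teal,pink}

U open, U⊆A: {}, {red}, {gray}, {red,gray}. int(A) = ⋃ = {red,gray}
X∖A={green,blue,pink}, int(X∖A)={blue}, hence cl(A)={gold,red,green,teal,pink,gray}
∂A: remove int from cl → {gold,green,teal,pink}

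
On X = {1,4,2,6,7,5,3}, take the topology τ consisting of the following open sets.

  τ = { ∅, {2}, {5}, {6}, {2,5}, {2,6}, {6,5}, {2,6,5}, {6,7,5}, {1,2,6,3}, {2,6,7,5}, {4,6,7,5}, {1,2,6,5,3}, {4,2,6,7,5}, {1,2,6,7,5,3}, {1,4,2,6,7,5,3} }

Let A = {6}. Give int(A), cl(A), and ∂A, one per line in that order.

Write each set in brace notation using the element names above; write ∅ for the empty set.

int(A) = {6}
cl(A)  = {1,4,6,7,3}
∂A     = {1,4,7,3}

opens ⊆ A: ∅, {6}; union → int = {6}
complement {1,4,2,7,5,3}; its interior {2,5}; cl(A) = X∖{2,5} = {1,4,6,7,3}
boundary = {1,4,6,7,3} ∖ {6} = {1,4,7,3}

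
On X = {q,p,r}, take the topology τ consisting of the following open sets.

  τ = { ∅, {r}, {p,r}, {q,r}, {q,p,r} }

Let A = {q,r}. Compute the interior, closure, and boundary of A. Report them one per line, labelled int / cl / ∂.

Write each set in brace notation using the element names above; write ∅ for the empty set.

int(A) = {q,r}
cl(A)  = {q,p,r}
∂A     = {p}

interior: largest open inside A is {q,r} (from ∅, {r}, {q,r})
cl via duality: int({p}) = ∅, so X∖∅ = {q,p,r}
cl∖int = {p}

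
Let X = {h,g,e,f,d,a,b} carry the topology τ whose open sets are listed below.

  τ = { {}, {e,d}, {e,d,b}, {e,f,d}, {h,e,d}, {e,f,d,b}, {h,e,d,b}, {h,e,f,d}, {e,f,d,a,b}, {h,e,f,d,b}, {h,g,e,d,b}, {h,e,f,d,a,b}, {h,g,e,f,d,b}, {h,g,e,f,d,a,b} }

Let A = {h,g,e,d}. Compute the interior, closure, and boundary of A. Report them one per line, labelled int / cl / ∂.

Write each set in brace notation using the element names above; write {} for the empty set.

int(A) = {h,e,d}
cl(A)  = {h,g,e,f,d,a,b}
∂A     = {g,f,a,b}

open subsets of A: {}, {e,d}, {h,e,d}; so int(A) = {h,e,d}
closure: X∖int(X∖A) = X∖{} = {h,g,e,f,d,a,b}
∂A = {h,g,e,f,d,a,b} minus {h,e,d} = {g,f,a,b}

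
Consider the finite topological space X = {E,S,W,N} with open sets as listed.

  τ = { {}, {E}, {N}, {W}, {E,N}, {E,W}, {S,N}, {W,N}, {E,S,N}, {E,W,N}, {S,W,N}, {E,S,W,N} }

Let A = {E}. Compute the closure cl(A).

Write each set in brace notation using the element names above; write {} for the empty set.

X∖A={S,W,N}, int(X∖A)={S,W,N}, hence cl(A)={E}

{E}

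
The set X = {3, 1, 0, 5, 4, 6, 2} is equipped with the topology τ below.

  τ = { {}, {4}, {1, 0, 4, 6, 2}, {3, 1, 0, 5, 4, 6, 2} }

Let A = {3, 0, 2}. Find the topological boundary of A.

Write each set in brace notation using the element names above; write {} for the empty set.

{3, 1, 0, 5, 6, 2}

interior: largest open inside A is {} (from {})
cl via duality: int({1, 5, 4, 6}) = {4}, so X∖{4} = {3, 1, 0, 5, 6, 2}
cl∖int = {3, 1, 0, 5, 6, 2}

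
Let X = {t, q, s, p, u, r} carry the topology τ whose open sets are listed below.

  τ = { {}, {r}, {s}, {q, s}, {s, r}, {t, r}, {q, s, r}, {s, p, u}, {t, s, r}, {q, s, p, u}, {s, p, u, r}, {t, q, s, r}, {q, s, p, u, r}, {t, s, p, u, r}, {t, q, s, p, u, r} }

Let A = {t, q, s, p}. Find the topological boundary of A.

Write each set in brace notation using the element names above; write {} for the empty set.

{t, p, u}

interior: largest open inside A is {q, s} (from {}, {s}, {q, s})
cl via duality: int({u, r}) = {r}, so X∖{r} = {t, q, s, p, u}
cl∖int = {t, p, u}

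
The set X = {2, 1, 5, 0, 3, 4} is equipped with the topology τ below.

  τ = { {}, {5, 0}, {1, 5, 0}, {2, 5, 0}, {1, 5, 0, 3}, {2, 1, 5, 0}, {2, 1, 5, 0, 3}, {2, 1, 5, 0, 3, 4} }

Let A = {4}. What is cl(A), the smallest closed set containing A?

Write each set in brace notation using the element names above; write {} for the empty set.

closure: X∖int(X∖A) = X∖{2, 1, 5, 0, 3} = {4}

{4}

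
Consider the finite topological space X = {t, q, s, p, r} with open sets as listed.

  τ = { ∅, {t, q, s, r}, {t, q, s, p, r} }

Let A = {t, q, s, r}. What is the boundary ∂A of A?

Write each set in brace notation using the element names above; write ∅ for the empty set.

{p}

open subsets of A: ∅, {t, q, s, r}; so int(A) = {t, q, s, r}
closure: X∖int(X∖A) = X∖∅ = {t, q, s, p, r}
∂A = {t, q, s, p, r} minus {t, q, s, r} = {p}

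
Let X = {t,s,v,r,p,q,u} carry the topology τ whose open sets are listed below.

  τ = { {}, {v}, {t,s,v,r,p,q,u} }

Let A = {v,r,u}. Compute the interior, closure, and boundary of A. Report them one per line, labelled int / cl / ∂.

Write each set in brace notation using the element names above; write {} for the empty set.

open subsets of A: {}, {v}; so int(A) = {v}
closure: X∖int(X∖A) = X∖{} = {t,s,v,r,p,q,u}
∂A = {t,s,v,r,p,q,u} minus {v} = {t,s,r,p,q,u}

int(A) = {v}
cl(A)  = {t,s,v,r,p,q,u}
∂A     = {t,s,r,p,q,u}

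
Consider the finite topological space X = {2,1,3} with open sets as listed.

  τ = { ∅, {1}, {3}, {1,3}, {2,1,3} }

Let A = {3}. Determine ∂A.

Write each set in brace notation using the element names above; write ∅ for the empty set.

{2}

U open, U⊆A: ∅, {3}. int(A) = ⋃ = {3}
X∖A={2,1}, int(X∖A)={1}, hence cl(A)={2,3}
∂A: remove int from cl → {2}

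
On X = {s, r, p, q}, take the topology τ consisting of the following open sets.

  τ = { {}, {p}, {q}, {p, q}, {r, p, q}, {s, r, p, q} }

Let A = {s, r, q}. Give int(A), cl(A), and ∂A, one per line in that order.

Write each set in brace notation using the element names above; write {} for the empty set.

int(A) = {q}
cl(A)  = {s, r, q}
∂A     = {s, r}

open subsets of A: {}, {q}; so int(A) = {q}
closure: X∖int(X∖A) = X∖{p} = {s, r, q}
∂A = {s, r, q} minus {q} = {s, r}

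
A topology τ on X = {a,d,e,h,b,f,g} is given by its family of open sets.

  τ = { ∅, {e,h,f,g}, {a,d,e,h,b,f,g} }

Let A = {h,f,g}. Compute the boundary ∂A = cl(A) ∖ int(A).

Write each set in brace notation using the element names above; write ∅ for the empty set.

{a,d,e,h,b,f,g}

opens ⊆ A: ∅; union → int = ∅
complement {a,d,e,b}; its interior ∅; cl(A) = X∖∅ = {a,d,e,h,b,f,g}
boundary = {a,d,e,h,b,f,g} ∖ ∅ = {a,d,e,h,b,f,g}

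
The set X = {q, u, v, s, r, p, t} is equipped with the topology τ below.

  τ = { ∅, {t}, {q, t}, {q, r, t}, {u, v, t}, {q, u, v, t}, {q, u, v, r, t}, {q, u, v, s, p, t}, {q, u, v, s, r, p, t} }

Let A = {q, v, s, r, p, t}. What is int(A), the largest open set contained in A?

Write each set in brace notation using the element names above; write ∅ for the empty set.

U open, U⊆A: ∅, {t}, {q, t}, {q, r, t}. int(A) = ⋃ = {q, r, t}

{q, r, t}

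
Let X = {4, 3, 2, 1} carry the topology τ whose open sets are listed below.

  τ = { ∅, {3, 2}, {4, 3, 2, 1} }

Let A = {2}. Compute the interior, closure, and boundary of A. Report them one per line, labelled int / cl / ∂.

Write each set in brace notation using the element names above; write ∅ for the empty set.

int(A) = ∅
cl(A)  = {4, 3, 2, 1}
∂A     = {4, 3, 2, 1}

opens ⊆ A: ∅; union → int = ∅
complement {4, 3, 1}; its interior ∅; cl(A) = X∖∅ = {4, 3, 2, 1}
boundary = {4, 3, 2, 1} ∖ ∅ = {4, 3, 2, 1}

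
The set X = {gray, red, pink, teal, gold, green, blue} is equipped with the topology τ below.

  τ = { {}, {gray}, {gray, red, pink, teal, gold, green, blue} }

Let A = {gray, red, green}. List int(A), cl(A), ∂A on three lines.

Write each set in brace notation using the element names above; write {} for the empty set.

interior: largest open inside A is {gray} (from {}, {gray})
cl via duality: int({pink, teal, gold, blue}) = {}, so X∖{} = {gray, red, pink, teal, gold, green, blue}
cl∖int = {red, pink, teal, gold, green, blue}

int(A) = {gray}
cl(A)  = {gray, red, pink, teal, gold, green, blue}
∂A     = {red, pink, teal, gold, green, blue}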